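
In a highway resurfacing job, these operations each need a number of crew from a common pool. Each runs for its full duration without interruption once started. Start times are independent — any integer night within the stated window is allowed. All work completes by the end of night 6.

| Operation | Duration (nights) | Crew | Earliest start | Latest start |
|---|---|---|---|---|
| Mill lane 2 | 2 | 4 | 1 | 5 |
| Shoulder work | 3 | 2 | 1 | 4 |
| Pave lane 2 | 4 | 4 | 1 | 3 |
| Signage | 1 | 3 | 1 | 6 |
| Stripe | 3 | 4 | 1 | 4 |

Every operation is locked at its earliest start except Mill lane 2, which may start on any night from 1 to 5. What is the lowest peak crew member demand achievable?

13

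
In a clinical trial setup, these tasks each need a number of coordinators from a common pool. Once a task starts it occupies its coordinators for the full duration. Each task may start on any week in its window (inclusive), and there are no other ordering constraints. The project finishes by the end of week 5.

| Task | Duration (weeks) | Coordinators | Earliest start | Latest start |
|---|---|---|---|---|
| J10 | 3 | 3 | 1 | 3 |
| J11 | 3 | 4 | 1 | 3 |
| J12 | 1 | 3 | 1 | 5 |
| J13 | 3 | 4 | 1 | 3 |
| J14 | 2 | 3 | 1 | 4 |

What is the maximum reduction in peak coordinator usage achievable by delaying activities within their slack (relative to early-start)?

Early-start peak: w1:17  w2:14  w3:11  w4:0  w5:0 ⇒ 17.
Leveled (J10@1, J11@1, J12@1, J13@2, J14@4): w1:10  w2:11  w3:11  w4:7  w5:3 ⇒ 11.
Reduction 17 − 11 = 6.

6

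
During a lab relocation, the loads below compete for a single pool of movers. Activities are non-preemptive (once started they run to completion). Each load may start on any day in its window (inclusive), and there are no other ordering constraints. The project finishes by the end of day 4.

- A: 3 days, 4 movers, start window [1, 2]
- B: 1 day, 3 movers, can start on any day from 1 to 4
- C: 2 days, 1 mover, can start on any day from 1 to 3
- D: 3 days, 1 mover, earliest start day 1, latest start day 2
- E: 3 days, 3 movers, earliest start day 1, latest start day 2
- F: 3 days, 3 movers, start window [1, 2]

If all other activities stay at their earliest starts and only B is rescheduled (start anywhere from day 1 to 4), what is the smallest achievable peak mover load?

B@1: d1:15  d2:12  d3:11  d4:0 → peak 15
B@2: d1:12  d2:15  d3:11  d4:0 → peak 15
B@3: d1:12  d2:12  d3:14  d4:0 → peak 14
B@4: d1:12  d2:12  d3:11  d4:3 → peak 12
Best is B@4, peak 12.

12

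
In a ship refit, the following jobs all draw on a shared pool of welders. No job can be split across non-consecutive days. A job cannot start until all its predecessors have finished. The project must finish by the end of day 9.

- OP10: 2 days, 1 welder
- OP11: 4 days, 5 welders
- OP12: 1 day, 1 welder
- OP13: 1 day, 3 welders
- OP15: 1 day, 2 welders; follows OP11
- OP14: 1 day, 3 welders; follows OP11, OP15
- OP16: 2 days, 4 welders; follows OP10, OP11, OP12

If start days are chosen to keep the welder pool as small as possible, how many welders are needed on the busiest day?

5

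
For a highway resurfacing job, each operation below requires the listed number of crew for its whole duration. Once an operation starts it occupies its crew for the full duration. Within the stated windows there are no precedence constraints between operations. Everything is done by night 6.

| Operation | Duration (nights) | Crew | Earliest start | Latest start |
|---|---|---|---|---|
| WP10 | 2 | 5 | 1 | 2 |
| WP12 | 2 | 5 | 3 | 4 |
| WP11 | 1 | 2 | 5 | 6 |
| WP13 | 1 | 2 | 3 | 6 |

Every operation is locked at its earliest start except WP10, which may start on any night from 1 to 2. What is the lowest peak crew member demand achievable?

WP10@1: n1:5  n2:5  n3:7  n4:5  n5:2  n6:0 → peak 7
WP10@2: n1:0  n2:5  n3:12  n4:5  n5:2  n6:0 → peak 12
Best is WP10@1, peak 7.

7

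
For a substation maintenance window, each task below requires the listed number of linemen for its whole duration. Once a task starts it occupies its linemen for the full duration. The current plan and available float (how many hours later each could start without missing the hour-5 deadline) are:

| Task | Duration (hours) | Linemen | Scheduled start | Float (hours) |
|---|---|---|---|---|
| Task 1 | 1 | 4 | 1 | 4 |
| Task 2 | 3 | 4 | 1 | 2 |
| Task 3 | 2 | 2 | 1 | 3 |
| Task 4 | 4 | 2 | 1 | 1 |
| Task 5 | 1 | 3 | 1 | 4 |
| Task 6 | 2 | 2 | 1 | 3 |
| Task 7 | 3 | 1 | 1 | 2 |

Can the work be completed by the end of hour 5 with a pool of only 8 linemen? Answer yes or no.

Schedule Task 1@1, Task 2@3, Task 3@1, Task 4@2, Task 5@2, Task 6@4, Task 7@1: h1:7  h2:8  h3:7  h4:8  h5:8 — peak 8 ≤ 8.

yes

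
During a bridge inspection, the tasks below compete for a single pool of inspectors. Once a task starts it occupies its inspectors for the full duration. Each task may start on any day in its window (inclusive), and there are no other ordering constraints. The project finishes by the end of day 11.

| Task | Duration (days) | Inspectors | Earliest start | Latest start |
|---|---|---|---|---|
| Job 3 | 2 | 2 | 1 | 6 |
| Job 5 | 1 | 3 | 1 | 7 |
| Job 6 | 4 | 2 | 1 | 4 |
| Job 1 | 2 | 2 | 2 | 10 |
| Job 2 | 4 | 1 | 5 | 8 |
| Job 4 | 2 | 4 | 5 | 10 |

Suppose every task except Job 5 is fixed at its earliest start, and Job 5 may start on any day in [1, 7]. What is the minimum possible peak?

Job 5@1: d1:7  d2:6  d3:4  d4:2  d5:5  d6:5  d7:1  d8:1  d9:0  d10:0  d11:0 → peak 7
Job 5@2: d1:4  d2:9  d3:4  d4:2  d5:5  d6:5  d7:1  d8:1  d9:0  d10:0  d11:0 → peak 9
Job 5@3: d1:4  d2:6  d3:7  d4:2  d5:5  d6:5  d7:1  d8:1  d9:0  d10:0  d11:0 → peak 7
Job 5@4: d1:4  d2:6  d3:4  d4:5  d5:5  d6:5  d7:1  d8:1  d9:0  d10:0  d11:0 → peak 6
Job 5@5: d1:4  d2:6  d3:4  d4:2  d5:8  d6:5  d7:1  d8:1  d9:0  d10:0  d11:0 → peak 8
Job 5@6: d1:4  d2:6  d3:4  d4:2  d5:5  d6:8  d7:1  d8:1  d9:0  d10:0  d11:0 → peak 8
Job 5@7: d1:4  d2:6  d3:4  d4:2  d5:5  d6:5  d7:4  d8:1  d9:0  d10:0  d11:0 → peak 6
Best is Job 5@4, peak 6.

6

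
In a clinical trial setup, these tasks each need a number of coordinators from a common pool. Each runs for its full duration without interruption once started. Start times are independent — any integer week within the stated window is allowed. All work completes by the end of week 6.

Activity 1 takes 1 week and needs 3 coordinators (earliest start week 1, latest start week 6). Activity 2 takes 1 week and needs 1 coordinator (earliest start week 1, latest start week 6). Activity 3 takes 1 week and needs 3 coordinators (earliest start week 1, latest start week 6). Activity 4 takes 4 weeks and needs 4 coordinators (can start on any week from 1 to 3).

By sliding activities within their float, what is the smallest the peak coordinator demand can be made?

4

Early-start (Activity 1@1, Activity 2@1, Activity 3@1, Activity 4@1) gives peak 11: w1:11  w2:4  w3:4  w4:4  w5:0  w6:0.
Shift Activity 3→2, Activity 4→3.
Schedule Activity 1@1, Activity 2@1, Activity 3@2, Activity 4@3: w1:4  w2:3  w3:4  w4:4  w5:4  w6:4 — peak 4.
Total coordinator-weeks = 23 over 6 weeks ⇒ peak ≥ ⌈23/6⌉ = 4, so 4 is optimal.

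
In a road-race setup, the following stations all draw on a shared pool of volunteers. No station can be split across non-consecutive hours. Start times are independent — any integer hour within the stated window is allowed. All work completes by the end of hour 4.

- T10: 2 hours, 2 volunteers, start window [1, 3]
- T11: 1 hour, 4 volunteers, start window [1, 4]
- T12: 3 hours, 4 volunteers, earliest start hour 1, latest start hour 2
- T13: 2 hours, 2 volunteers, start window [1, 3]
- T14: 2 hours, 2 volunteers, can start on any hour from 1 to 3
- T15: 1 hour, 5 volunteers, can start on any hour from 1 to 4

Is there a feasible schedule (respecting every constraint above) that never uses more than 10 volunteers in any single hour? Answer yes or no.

yes

Schedule T10@1, T11@1, T12@1, T13@2, T14@2, T15@4: h1:10  h2:10  h3:8  h4:5 — peak 10 ≤ 10.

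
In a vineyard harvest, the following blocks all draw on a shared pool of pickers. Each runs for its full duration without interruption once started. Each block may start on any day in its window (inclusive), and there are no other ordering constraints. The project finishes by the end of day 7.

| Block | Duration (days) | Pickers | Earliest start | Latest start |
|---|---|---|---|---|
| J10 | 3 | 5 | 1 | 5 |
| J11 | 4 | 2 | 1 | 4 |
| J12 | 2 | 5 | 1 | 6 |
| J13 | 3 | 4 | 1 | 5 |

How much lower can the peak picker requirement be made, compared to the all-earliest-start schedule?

7

Early-start peak: d1:16  d2:16  d3:11  d4:2  d5:0  d6:0  d7:0 ⇒ 16.
Leveled (J10@1, J11@1, J12@4, J13@5): d1:7  d2:7  d3:7  d4:7  d5:9  d6:4  d7:4 ⇒ 9.
Reduction 16 − 9 = 7.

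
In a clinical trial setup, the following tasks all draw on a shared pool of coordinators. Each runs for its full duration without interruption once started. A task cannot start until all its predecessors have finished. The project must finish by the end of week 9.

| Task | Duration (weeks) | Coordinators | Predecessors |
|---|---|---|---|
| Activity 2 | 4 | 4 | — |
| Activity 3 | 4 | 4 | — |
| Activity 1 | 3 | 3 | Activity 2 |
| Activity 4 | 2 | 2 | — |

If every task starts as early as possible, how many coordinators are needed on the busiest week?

10

Early-start schedule: Activity 2@1, Activity 3@1, Activity 1@5, Activity 4@1.
Load per week: week 1: 10, week 2: 10, week 3: 8, week 4: 8, week 5: 3, week 6: 3, week 7: 3, week 8: 0, week 9: 0.
Peak is 10.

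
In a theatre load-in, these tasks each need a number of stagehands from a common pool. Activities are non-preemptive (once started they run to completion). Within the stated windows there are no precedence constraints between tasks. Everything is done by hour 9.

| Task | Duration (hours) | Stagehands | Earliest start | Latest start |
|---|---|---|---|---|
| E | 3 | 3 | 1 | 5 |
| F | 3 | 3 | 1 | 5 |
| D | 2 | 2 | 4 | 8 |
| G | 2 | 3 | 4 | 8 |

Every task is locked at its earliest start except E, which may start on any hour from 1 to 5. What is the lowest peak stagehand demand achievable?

6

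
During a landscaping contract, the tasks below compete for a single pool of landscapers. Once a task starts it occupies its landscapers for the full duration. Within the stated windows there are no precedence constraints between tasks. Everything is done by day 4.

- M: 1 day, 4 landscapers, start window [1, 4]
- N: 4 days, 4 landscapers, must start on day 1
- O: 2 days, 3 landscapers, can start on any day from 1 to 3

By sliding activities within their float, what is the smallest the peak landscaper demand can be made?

8

Early-start (M@1, N@1, O@1) gives peak 11: d1:11  d2:7  d3:4  d4:4.
Shift O→2.
Schedule M@1, N@1, O@2: d1:8  d2:7  d3:7  d4:4 — peak 8.
No arrangement of the 12 feasible schedules does better.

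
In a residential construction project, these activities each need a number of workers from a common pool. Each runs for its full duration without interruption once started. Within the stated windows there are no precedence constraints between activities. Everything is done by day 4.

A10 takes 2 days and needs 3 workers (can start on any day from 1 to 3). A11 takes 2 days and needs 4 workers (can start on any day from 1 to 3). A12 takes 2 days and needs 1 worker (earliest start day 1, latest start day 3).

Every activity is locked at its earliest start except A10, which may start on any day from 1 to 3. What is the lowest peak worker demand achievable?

5

A10@1: d1:8  d2:8  d3:0  d4:0 → peak 8
A10@2: d1:5  d2:8  d3:3  d4:0 → peak 8
A10@3: d1:5  d2:5  d3:3  d4:3 → peak 5
Best is A10@3, peak 5.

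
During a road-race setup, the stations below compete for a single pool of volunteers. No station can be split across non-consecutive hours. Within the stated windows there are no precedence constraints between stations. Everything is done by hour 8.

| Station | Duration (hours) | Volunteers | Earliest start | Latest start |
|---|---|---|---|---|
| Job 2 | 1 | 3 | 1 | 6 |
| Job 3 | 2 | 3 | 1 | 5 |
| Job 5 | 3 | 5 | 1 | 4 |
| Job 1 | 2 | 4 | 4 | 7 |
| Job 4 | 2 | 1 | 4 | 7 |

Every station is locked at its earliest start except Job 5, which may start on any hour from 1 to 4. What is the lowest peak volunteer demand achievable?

Job 5@1: h1:11  h2:8  h3:5  h4:5  h5:5  h6:0  h7:0  h8:0 → peak 11
Job 5@2: h1:6  h2:8  h3:5  h4:10  h5:5  h6:0  h7:0  h8:0 → peak 10
Job 5@3: h1:6  h2:3  h3:5  h4:10  h5:10  h6:0  h7:0  h8:0 → peak 10
Job 5@4: h1:6  h2:3  h3:0  h4:10  h5:10  h6:5  h7:0  h8:0 → peak 10
Best is Job 5@2, peak 10.

10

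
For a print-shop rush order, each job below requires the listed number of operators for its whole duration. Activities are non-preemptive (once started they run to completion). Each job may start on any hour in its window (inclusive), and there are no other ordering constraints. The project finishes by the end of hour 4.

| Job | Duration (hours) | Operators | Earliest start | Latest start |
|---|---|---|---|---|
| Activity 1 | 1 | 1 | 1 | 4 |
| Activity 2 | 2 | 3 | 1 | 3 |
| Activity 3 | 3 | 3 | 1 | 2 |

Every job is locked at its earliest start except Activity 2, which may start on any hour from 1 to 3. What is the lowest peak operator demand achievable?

6

Activity 2@1: h1:7  h2:6  h3:3  h4:0 → peak 7
Activity 2@2: h1:4  h2:6  h3:6  h4:0 → peak 6
Activity 2@3: h1:4  h2:3  h3:6  h4:3 → peak 6
Best is Activity 2@2, peak 6.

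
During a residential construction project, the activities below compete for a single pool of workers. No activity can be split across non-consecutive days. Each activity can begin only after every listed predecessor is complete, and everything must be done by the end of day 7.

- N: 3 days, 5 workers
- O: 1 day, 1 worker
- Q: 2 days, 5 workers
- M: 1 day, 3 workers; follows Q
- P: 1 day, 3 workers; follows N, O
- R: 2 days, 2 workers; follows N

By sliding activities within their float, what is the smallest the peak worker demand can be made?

6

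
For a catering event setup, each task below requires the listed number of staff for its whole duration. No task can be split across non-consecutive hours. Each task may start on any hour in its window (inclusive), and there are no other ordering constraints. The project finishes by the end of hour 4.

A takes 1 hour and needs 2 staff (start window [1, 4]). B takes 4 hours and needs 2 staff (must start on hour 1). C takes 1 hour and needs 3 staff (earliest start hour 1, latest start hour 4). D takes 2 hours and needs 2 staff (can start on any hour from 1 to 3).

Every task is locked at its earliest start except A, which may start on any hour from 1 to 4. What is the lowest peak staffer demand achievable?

7

A@1: h1:9  h2:4  h3:2  h4:2 → peak 9
A@2: h1:7  h2:6  h3:2  h4:2 → peak 7
A@3: h1:7  h2:4  h3:4  h4:2 → peak 7
A@4: h1:7  h2:4  h3:2  h4:4 → peak 7
Best is A@2, peak 7.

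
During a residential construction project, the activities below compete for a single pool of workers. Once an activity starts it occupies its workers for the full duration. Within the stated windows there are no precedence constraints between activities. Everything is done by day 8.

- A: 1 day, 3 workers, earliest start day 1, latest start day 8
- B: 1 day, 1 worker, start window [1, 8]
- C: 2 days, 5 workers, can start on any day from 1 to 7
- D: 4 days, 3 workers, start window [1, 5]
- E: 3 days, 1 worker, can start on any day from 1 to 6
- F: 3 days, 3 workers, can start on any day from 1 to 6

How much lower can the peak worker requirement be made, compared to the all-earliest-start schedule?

10

Early-start peak: d1:16  d2:12  d3:7  d4:3  d5:0  d6:0  d7:0  d8:0 ⇒ 16.
Leveled (A@1, B@1, C@2, D@4, E@1, F@4): d1:5  d2:6  d3:6  d4:6  d5:6  d6:6  d7:3  d8:0 ⇒ 6.
Reduction 16 − 6 = 10.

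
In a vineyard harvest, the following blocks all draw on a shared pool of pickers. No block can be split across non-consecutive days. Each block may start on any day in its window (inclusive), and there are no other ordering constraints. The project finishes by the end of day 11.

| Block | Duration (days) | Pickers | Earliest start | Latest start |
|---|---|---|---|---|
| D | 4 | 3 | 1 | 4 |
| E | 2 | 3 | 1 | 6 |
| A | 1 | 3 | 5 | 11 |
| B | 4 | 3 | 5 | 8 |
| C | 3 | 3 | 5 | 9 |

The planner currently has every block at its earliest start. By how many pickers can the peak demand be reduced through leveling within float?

3

Early-start peak: d1:6  d2:6  d3:3  d4:3  d5:9  d6:6  d7:6  d8:3  d9:0  d10:0  d11:0 ⇒ 9.
Leveled (D@1, E@1, A@5, B@5, C@6): d1:6  d2:6  d3:3  d4:3  d5:6  d6:6  d7:6  d8:6  d9:0  d10:0  d11:0 ⇒ 6.
Reduction 9 − 6 = 3.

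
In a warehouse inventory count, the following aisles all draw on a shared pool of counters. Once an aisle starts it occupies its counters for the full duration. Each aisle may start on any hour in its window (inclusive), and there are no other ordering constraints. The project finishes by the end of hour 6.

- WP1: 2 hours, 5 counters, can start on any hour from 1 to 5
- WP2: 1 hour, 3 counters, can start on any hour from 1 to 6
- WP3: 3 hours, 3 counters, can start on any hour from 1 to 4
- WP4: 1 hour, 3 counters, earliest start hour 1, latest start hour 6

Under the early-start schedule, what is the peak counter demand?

14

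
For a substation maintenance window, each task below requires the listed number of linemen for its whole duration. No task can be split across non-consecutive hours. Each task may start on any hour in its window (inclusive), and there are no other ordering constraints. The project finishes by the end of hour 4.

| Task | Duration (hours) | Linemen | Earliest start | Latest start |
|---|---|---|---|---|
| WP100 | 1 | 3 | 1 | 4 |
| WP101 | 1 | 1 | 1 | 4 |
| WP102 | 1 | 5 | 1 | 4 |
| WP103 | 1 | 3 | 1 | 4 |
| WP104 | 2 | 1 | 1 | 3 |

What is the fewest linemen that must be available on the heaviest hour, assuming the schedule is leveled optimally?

5

Early-start (WP100@1, WP101@1, WP102@1, WP103@1, WP104@1) gives peak 13: h1:13  h2:1  h3:0  h4:0.
Shift WP102→2, WP103→3, WP104→3.
Schedule WP100@1, WP101@1, WP102@2, WP103@3, WP104@3: h1:4  h2:5  h3:4  h4:1 — peak 5.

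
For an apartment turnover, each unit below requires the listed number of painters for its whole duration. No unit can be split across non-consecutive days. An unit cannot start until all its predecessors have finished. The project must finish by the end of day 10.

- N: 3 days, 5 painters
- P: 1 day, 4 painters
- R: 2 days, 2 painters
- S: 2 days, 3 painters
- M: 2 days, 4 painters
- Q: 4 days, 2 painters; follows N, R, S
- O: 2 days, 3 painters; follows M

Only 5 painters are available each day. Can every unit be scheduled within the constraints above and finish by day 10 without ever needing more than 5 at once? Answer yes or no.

no

Total painter-days = 51; over 10 days the average is 51/10 > 5, so some day must exceed 5.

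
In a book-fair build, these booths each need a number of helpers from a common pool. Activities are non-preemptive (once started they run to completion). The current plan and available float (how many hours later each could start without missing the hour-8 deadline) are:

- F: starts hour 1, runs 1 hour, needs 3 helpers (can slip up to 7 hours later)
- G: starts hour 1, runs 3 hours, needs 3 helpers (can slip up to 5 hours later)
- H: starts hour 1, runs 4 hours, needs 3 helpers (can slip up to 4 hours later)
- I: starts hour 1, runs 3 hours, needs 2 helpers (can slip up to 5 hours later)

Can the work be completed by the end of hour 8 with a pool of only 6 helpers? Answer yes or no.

Schedule F@1, G@2, H@5, I@1: h1:5  h2:5  h3:5  h4:3  h5:3  h6:3  h7:3  h8:3 — peak 5 ≤ 6.

yes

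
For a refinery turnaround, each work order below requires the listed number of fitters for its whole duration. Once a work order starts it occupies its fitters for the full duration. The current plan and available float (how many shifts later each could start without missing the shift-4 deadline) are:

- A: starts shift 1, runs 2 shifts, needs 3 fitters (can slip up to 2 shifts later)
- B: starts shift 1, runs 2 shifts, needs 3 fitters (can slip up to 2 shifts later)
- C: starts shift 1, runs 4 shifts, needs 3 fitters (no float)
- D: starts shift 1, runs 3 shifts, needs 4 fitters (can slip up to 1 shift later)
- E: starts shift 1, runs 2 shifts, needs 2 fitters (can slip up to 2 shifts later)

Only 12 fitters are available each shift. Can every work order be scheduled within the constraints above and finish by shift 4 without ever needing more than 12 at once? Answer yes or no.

yes

Schedule A@1, B@3, C@1, D@1, E@1: s1:12  s2:12  s3:10  s4:6 — peak 12 ≤ 12.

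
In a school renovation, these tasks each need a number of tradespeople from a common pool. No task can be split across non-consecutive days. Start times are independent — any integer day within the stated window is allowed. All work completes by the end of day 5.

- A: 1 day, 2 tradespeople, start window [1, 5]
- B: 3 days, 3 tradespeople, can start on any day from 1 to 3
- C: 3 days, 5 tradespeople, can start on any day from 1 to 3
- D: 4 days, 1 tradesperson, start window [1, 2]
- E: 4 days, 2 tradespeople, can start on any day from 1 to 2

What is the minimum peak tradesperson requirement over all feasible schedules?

11

Early-start (A@1, B@1, C@1, D@1, E@1) gives peak 13: d1:13  d2:11  d3:11  d4:3  d5:0.
Shift E→2.
Schedule A@1, B@1, C@1, D@1, E@2: d1:11  d2:11  d3:11  d4:3  d5:2 — peak 11.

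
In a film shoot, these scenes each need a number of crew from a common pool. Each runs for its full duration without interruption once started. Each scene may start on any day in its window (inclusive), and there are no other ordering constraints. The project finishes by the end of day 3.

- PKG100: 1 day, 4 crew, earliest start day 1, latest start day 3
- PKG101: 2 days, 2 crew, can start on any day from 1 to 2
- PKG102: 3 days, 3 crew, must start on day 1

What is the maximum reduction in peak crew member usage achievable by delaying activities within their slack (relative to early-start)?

Early-start peak: d1:9  d2:5  d3:3 ⇒ 9.
Leveled (PKG100@1, PKG101@2, PKG102@1): d1:7  d2:5  d3:5 ⇒ 7.
Reduction 9 − 7 = 2.

2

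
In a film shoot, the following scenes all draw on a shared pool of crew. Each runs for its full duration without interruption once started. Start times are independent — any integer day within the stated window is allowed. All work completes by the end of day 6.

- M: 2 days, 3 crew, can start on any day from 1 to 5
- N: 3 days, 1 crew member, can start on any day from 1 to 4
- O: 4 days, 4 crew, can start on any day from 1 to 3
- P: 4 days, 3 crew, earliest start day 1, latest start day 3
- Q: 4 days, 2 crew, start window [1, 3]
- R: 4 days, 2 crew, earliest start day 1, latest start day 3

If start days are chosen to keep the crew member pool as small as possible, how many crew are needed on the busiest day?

12

Early-start (M@1, N@1, O@1, P@1, Q@1, R@1) gives peak 15: d1:15  d2:15  d3:12  d4:11  d5:0  d6:0.
Shift Q→3, R→3.
Schedule M@1, N@1, O@1, P@1, Q@3, R@3: d1:11  d2:11  d3:12  d4:11  d5:4  d6:4 — peak 12.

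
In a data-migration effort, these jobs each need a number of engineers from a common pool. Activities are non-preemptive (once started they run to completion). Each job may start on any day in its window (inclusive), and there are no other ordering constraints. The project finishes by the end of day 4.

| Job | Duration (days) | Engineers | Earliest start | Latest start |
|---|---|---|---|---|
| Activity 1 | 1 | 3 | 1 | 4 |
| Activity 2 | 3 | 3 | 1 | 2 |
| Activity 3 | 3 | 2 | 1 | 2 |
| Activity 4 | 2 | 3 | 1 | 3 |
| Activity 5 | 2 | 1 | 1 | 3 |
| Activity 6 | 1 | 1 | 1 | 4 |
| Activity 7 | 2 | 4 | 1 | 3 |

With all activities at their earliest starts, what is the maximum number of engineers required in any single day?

Early-start schedule: Activity 1@1, Activity 2@1, Activity 3@1, Activity 4@1, Activity 5@1, Activity 6@1, Activity 7@1.
Load per day: day 1: 17, day 2: 13, day 3: 5, day 4: 0.
Peak is 17.

17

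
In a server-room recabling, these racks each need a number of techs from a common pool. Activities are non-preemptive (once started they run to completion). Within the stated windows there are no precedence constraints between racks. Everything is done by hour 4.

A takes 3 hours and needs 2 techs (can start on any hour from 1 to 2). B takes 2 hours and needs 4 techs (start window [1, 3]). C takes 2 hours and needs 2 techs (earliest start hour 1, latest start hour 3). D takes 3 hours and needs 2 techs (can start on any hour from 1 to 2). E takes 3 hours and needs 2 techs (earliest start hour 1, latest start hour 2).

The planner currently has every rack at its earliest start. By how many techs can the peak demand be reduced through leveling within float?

2

Early-start peak: h1:12  h2:12  h3:6  h4:0 ⇒ 12.
Leveled (A@1, B@1, C@3, D@1, E@1): h1:10  h2:10  h3:8  h4:2 ⇒ 10.
Reduction 12 − 10 = 2.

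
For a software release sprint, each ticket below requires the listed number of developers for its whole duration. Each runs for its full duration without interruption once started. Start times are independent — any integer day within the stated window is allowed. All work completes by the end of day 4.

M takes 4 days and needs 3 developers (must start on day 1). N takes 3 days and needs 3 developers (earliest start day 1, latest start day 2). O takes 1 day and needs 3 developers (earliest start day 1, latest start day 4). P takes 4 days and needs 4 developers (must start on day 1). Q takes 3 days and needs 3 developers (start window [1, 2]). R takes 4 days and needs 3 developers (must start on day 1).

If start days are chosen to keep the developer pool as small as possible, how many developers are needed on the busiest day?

16

Early-start (M@1, N@1, O@1, P@1, Q@1, R@1) gives peak 19: d1:19  d2:16  d3:16  d4:10.
Shift Q→2.
Schedule M@1, N@1, O@1, P@1, Q@2, R@1: d1:16  d2:16  d3:16  d4:13 — peak 16.
Total developer-days = 61 over 4 days ⇒ peak ≥ ⌈61/4⌉ = 16, so 16 is optimal.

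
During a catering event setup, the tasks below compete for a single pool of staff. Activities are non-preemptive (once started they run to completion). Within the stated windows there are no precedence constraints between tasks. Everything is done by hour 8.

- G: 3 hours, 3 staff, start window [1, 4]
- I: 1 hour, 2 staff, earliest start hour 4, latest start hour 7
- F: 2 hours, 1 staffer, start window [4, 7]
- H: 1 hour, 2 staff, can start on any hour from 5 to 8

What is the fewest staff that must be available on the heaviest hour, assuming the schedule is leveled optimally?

3

Schedule G@1, I@4, F@4, H@5: h1:3  h2:3  h3:3  h4:3  h5:3  h6:0  h7:0  h8:0 — peak 3.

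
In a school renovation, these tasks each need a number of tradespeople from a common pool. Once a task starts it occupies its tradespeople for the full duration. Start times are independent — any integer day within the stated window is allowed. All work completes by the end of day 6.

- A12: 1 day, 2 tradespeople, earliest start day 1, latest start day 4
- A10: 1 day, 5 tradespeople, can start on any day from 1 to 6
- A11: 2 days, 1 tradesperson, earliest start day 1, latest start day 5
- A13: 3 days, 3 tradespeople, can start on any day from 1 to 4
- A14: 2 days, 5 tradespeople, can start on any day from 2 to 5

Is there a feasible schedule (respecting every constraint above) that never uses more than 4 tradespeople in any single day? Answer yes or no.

no

Total tradesperson-days = 28; over 6 days the average is 28/6 > 4, so some day must exceed 4.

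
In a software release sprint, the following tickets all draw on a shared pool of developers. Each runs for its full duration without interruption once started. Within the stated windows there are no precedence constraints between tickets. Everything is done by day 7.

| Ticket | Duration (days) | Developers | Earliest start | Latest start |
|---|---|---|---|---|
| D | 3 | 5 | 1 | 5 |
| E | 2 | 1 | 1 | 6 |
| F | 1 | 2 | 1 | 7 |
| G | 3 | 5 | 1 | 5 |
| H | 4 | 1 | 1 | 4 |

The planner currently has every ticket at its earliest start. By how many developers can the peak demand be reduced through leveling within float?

Early-start peak: d1:14  d2:12  d3:11  d4:1  d5:0  d6:0  d7:0 ⇒ 14.
Leveled (D@1, E@1, F@4, G@5, H@3): d1:6  d2:6  d3:6  d4:3  d5:6  d6:6  d7:5 ⇒ 6.
Reduction 14 − 6 = 8.

8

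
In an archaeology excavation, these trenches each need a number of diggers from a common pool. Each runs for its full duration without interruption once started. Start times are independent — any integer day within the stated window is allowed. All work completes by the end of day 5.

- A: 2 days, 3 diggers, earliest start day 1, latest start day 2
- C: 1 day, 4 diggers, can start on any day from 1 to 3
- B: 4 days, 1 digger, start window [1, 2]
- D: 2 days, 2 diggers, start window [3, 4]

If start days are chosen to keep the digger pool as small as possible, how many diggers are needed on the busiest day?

4

Early-start (A@1, C@1, B@1, D@3) gives peak 8: d1:8  d2:4  d3:3  d4:3  d5:0.
Shift A→2, B→2, D→4.
Schedule A@2, C@1, B@2, D@4: d1:4  d2:4  d3:4  d4:3  d5:3 — peak 4.
Total digger-days = 18 over 5 days ⇒ peak ≥ ⌈18/5⌉ = 4, so 4 is optimal.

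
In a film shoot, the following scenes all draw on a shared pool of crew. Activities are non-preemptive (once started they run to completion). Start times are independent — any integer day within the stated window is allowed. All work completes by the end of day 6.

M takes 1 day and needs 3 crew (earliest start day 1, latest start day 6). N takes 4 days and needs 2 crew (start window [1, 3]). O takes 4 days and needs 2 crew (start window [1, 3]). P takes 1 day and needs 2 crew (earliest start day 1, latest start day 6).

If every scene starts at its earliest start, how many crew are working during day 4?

At early start, day 4 has: N, O.
Demand: 2 + 2 = 4.

4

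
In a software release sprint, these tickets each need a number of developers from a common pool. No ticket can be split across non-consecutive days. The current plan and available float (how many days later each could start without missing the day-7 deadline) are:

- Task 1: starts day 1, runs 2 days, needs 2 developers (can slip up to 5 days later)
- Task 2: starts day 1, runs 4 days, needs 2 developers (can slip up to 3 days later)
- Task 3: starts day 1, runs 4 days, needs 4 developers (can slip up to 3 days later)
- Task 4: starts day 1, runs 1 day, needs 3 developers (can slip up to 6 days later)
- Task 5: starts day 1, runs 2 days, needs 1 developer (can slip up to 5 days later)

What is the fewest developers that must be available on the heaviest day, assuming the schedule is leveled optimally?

Early-start (Task 1@1, Task 2@1, Task 3@1, Task 4@1, Task 5@1) gives peak 12: d1:12  d2:9  d3:6  d4:6  d5:0  d6:0  d7:0.
Shift Task 3→3, Task 4→7.
Schedule Task 1@1, Task 2@1, Task 3@3, Task 4@7, Task 5@1: d1:5  d2:5  d3:6  d4:6  d5:4  d6:4  d7:3 — peak 6.

6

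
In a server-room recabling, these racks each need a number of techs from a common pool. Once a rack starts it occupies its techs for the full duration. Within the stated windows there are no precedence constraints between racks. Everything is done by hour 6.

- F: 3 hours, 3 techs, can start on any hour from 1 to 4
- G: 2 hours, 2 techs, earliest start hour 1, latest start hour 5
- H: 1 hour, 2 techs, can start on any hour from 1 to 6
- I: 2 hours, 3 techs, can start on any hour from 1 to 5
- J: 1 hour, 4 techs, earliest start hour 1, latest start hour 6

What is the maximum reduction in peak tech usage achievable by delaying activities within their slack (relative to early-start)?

Early-start peak: h1:14  h2:8  h3:3  h4:0  h5:0  h6:0 ⇒ 14.
Leveled (F@1, G@1, H@3, I@4, J@6): h1:5  h2:5  h3:5  h4:3  h5:3  h6:4 ⇒ 5.
Reduction 14 − 5 = 9.

9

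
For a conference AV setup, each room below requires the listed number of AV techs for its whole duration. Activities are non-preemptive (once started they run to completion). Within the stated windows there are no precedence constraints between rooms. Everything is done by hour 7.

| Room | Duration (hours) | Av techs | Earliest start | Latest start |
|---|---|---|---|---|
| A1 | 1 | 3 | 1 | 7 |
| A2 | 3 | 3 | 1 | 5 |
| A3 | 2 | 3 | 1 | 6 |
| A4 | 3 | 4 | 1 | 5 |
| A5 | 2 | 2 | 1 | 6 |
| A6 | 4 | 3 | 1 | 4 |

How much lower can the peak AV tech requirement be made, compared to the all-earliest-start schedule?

Early-start peak: h1:18  h2:15  h3:10  h4:3  h5:0  h6:0  h7:0 ⇒ 18.
Leveled (A1@1, A2@1, A3@2, A4@4, A5@1, A6@4): h1:8  h2:8  h3:6  h4:7  h5:7  h6:7  h7:3 ⇒ 8.
Reduction 18 − 8 = 10.

10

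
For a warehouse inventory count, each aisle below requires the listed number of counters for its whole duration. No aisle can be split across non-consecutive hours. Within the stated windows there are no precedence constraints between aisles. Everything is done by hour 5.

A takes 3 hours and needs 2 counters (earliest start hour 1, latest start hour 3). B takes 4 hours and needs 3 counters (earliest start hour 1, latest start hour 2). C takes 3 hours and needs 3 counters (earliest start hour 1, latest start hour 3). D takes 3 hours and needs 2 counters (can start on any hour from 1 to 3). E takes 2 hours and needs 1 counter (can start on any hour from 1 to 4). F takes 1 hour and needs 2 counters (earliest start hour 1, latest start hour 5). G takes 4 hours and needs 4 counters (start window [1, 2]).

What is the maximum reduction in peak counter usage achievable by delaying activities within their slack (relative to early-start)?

3

Early-start peak: h1:17  h2:15  h3:14  h4:7  h5:0 ⇒ 17.
Leveled (A@1, B@1, C@1, D@1, E@4, F@1, G@2): h1:12  h2:14  h3:14  h4:8  h5:5 ⇒ 14.
Reduction 17 − 14 = 3.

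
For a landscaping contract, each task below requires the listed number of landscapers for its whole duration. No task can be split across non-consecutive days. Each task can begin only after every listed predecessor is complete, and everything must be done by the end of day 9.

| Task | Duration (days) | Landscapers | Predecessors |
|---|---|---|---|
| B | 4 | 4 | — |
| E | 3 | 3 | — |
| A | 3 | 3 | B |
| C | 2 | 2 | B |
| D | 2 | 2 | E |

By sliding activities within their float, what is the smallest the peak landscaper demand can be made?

6

Early-start (B@1, E@1, A@5, C@5, D@4) gives peak 7: d1:7  d2:7  d3:7  d4:6  d5:7  d6:5  d7:3  d8:0  d9:0.
Shift E→5, C→8, D→8.
Schedule B@1, E@5, A@5, C@8, D@8: d1:4  d2:4  d3:4  d4:4  d5:6  d6:6  d7:6  d8:4  d9:4 — peak 6.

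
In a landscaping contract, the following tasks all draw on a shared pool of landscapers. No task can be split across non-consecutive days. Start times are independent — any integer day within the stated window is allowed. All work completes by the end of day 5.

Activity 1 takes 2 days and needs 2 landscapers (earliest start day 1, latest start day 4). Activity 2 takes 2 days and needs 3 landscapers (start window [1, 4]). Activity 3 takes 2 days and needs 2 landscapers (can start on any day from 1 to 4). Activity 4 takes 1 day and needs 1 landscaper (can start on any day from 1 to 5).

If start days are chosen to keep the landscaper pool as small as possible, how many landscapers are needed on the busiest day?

Early-start (Activity 1@1, Activity 2@1, Activity 3@1, Activity 4@1) gives peak 8: d1:8  d2:7  d3:0  d4:0  d5:0.
Shift Activity 2→3, Activity 4→3.
Schedule Activity 1@1, Activity 2@3, Activity 3@1, Activity 4@3: d1:4  d2:4  d3:4  d4:3  d5:0 — peak 4.

4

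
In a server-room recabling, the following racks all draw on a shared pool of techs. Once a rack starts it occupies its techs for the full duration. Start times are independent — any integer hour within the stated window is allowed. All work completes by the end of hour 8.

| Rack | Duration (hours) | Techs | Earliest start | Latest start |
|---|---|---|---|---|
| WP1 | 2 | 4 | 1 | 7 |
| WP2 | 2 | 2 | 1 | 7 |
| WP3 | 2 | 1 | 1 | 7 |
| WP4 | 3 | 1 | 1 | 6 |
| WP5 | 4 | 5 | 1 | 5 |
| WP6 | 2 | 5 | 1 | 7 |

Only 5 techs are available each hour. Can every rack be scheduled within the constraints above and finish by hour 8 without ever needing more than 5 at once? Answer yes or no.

no

Total tech-hours = 47; over 8 hours the average is 47/8 > 5, so some hour must exceed 5.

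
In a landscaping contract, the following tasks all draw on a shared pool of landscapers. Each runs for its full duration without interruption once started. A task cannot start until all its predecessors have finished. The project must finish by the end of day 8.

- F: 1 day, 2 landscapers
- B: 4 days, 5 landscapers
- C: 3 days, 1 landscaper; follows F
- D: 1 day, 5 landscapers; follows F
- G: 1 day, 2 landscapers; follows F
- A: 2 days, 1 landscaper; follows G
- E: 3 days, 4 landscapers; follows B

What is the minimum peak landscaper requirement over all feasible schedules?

7

Early-start (F@1, B@1, C@2, D@2, G@2, A@3, E@5) gives peak 13: d1:7  d2:13  d3:7  d4:7  d5:4  d6:4  d7:4  d8:0.
Shift D→5, G→5, A→6, E→6.
Schedule F@1, B@1, C@2, D@5, G@5, A@6, E@6: d1:7  d2:6  d3:6  d4:6  d5:7  d6:5  d7:5  d8:4 — peak 7.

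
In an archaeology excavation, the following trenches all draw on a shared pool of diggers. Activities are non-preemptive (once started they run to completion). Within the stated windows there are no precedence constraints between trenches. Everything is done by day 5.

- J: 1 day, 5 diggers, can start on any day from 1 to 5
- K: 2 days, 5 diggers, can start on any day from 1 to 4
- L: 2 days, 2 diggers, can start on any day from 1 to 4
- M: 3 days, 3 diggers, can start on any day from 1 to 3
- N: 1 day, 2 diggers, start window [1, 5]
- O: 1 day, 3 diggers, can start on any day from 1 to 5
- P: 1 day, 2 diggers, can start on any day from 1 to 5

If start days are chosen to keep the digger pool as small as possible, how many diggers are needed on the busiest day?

8

Early-start (J@1, K@1, L@1, M@1, N@1, O@1, P@1) gives peak 22: d1:22  d2:10  d3:3  d4:0  d5:0.
Shift K→2, M→3, N→4, O→4, P→5.
Schedule J@1, K@2, L@1, M@3, N@4, O@4, P@5: d1:7  d2:7  d3:8  d4:8  d5:5 — peak 8.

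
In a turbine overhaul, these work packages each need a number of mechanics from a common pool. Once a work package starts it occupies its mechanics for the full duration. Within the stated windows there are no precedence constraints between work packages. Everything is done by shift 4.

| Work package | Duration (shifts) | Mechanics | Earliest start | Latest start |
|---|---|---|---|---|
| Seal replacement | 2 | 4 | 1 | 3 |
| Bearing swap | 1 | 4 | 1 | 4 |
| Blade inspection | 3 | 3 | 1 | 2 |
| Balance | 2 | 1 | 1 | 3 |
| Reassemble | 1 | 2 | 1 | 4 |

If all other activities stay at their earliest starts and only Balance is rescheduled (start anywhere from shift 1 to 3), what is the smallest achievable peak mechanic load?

Balance@1: s1:14  s2:8  s3:3  s4:0 → peak 14
Balance@2: s1:13  s2:8  s3:4  s4:0 → peak 13
Balance@3: s1:13  s2:7  s3:4  s4:1 → peak 13
Best is Balance@2, peak 13.

13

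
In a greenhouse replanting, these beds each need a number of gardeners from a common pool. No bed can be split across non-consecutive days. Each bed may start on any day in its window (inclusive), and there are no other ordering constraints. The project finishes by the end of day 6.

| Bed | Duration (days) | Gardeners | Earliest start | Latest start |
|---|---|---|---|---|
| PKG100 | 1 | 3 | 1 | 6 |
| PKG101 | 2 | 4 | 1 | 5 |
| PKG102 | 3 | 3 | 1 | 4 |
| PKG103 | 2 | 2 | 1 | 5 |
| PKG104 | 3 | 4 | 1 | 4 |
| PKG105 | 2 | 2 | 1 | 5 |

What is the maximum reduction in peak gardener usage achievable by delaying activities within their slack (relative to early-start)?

Early-start peak: d1:18  d2:15  d3:7  d4:0  d5:0  d6:0 ⇒ 18.
Leveled (PKG100@1, PKG101@1, PKG102@2, PKG103@5, PKG104@3, PKG105@5): d1:7  d2:7  d3:7  d4:7  d5:8  d6:4 ⇒ 8.
Reduction 18 − 8 = 10.

10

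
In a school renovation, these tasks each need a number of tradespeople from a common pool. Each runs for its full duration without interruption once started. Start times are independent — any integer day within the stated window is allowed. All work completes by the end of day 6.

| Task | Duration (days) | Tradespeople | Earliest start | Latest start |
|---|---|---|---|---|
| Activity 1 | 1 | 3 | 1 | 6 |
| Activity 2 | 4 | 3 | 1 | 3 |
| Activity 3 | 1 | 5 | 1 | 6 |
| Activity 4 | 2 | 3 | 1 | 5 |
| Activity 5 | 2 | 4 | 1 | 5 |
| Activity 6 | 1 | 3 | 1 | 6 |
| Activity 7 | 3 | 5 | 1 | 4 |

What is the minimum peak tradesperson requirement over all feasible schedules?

Early-start (Activity 1@1, Activity 2@1, Activity 3@1, Activity 4@1, Activity 5@1, Activity 6@1, Activity 7@1) gives peak 26: d1:26  d2:15  d3:8  d4:3  d5:0  d6:0.
Shift Activity 3→3, Activity 5→5, Activity 6→2, Activity 7→4.
Schedule Activity 1@1, Activity 2@1, Activity 3@3, Activity 4@1, Activity 5@5, Activity 6@2, Activity 7@4: d1:9  d2:9  d3:8  d4:8  d5:9  d6:9 — peak 9.
Total tradesperson-days = 52 over 6 days ⇒ peak ≥ ⌈52/6⌉ = 9, so 9 is optimal.

9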